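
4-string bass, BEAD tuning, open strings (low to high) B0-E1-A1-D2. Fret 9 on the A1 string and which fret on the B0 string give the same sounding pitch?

A1 at fret 9 is A1 + 9 semitones = F#2.
The open B0 string is 10 semitones below the open A1, so the same pitch on the B0 string lies at fret 9 + 10 = 19.

19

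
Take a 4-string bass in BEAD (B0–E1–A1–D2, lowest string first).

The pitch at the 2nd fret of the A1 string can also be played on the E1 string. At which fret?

Fret 2 on A1 is MIDI 33 + 2 = 35 (B1). On the E1 string (open MIDI 28), that pitch is 35 − 28 = fret 7.

7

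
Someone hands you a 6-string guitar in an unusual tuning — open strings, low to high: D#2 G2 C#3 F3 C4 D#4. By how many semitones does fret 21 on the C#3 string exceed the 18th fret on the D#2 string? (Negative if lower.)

C#3 at fret 21 → A#4 (MIDI 70); D#2 at fret 18 → A3 (MIDI 57).
70 − 57 = 13, so the two pitches are 13 semitones apart.

13 semitones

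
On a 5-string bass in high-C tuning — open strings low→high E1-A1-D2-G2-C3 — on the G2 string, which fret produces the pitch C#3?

6

C#3 is 6 semitones above the open G2 (G–G#–A–A#–B–C–C#), so it sits at fret 6.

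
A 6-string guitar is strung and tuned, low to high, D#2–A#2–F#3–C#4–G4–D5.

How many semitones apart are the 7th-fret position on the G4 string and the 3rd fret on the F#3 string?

G4 at fret 7 → D5 (MIDI 74); F#3 at fret 3 → A3 (MIDI 57).
74 − 57 = 17, so the two pitches are 17 semitones apart, with D5 the higher.

17 semitones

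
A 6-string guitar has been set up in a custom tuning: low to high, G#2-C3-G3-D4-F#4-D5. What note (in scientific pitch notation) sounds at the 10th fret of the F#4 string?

Each fret is one semitone, so F#4 + 10 = E5.

E5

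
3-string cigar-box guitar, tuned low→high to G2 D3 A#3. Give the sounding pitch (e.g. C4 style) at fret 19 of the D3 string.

A4

The open D3 string plus 19 semitones: D–D#–E–F–…–G–G#–A.
The walk passes from B into C once, so the octave number goes from 3 to 4.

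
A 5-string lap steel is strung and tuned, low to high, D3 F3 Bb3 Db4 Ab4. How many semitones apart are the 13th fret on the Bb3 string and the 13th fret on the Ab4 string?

10 semitones

Bb3 at fret 13 → B4 (MIDI 71); Ab4 at fret 13 → A5 (MIDI 81).
71 − 81 = -10, so the two pitches are 10 semitones apart, with A5 the higher.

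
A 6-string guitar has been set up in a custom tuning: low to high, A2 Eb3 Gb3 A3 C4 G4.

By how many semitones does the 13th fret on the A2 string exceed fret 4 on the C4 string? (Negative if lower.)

A2 at fret 13 → Bb3 (MIDI 58); C4 at fret 4 → E4 (MIDI 64).
58 − 64 = -6, so the two pitches are 6 semitones apart.

-6 semitones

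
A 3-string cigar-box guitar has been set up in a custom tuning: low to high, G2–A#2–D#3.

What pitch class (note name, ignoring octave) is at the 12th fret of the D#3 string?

D#

D#3 is MIDI 51. Adding 12 gives 63; 63 mod 12 = 3, i.e. D#.
(Equivalently spelled Eb.)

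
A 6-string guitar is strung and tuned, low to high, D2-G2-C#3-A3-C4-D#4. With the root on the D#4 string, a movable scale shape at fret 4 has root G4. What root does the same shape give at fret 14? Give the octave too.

Moving from fret 4 to fret 14 shifts the root by 10 semitones.
G4 up 10 semitones is F5.

F5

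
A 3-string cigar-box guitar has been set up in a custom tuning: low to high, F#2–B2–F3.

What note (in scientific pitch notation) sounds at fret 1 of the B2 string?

C3

B2 is MIDI 47. Adding 1 gives 48, which is C3.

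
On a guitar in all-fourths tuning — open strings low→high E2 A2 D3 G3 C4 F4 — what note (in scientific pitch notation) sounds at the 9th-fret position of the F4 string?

D5

The open F4 string plus 9 semitones: F–F#–G–G#–A–A#–B–C–C#–D.
The walk passes from B into C once, so the octave number goes from 4 to 5.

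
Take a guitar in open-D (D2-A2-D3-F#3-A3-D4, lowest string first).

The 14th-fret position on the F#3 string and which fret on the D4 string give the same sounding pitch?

6

F#3 at fret 14 is F#3 + 14 semitones = G#4.
The open D4 string is 8 semitones above the open F#3, so the same pitch on the D4 string lies at fret 14 − 8 = 6.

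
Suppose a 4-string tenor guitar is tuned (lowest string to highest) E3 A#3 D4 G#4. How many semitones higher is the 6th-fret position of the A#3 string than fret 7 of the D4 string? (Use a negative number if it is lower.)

-5 semitones

A#3 at fret 6 → E4 (MIDI 64); D4 at fret 7 → A4 (MIDI 69).
64 − 69 = -5, so the two pitches are 5 semitones apart.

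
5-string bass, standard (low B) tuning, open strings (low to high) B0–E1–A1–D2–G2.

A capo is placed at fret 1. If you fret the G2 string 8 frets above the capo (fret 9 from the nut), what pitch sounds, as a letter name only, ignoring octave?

E

The capo raises the open G2 by 1 semitone to G#2; fretting 8 more gives G2 + 1 + 8 = G2 + 9 semitones, landing on E.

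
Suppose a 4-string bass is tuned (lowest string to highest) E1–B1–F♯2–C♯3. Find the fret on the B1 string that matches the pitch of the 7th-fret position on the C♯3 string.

21

C♯3 at fret 7 is C♯3 + 7 semitones = G♯3.
The open B1 string is 14 semitones below the open C♯3, so the same pitch on the B1 string lies at fret 7 + 14 = 21.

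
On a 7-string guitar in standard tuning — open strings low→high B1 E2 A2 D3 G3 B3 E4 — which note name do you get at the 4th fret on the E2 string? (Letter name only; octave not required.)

Each fret is one semitone, so E2 + 4 = G#.

G#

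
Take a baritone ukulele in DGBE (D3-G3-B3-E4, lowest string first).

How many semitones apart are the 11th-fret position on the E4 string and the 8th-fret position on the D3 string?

E4 at fret 11 → D♯5 (MIDI 75); D3 at fret 8 → A♯3 (MIDI 58).
75 − 58 = 17, so the two pitches are 17 semitones apart, with D♯5 the higher.

17 semitones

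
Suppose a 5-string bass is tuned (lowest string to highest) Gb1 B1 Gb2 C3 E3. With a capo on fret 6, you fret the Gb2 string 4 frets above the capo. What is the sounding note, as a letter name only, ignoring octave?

The capo raises the open Gb2 by 6 semitones to C3; fretting 4 more gives Gb2 + 6 + 4 = Gb2 + 10 semitones, landing on E.

E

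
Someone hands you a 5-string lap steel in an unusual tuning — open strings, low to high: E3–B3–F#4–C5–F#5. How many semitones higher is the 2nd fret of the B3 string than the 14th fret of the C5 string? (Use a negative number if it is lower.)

B3 at fret 2 → C#4 (MIDI 61); C5 at fret 14 → D6 (MIDI 86).
61 − 86 = -25, so the two pitches are 25 semitones apart.

-25 semitones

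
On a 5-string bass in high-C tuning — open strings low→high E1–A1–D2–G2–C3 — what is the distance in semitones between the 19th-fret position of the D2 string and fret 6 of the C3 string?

3 semitones

D2 at fret 19 → A3 (MIDI 57); C3 at fret 6 → F#3 (MIDI 54).
57 − 54 = 3, so the two pitches are 3 semitones apart, with A3 the higher.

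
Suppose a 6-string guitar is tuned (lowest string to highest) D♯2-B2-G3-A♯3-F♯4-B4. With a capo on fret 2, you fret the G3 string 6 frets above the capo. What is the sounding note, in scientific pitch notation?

D♯4

The capo raises the open G3 by 2 semitones to A3; fretting 6 more gives G3 + 2 + 6 = G3 + 8 semitones = D♯4.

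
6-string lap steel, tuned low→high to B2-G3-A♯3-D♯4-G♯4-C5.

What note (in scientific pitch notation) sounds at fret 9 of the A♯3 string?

G4

A♯3 is MIDI 58. Adding 9 gives 67, which is G4.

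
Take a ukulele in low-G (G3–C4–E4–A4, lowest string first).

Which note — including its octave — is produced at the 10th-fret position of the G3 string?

F4

Each fret is one semitone, so G3 + 10 = F4.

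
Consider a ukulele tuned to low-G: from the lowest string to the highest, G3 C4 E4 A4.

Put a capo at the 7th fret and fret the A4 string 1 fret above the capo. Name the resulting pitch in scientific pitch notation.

The capo raises the open A4 by 7 semitones to E5; fretting 1 more gives A4 + 7 + 1 = A4 + 8 semitones = F5.

F5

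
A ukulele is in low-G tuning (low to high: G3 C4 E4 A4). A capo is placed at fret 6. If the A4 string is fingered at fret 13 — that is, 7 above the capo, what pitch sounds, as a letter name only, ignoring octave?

A♯

The capo raises the open A4 by 6 semitones to D♯5; fretting 7 more gives A4 + 6 + 7 = A4 + 13 semitones, landing on A♯.
(Also written B♭.)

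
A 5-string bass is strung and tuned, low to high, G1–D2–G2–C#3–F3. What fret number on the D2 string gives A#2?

8

A#2 is 8 semitones above the open D2 (D–D#–E–F–F#–G–G#–A–A#), so it sits at fret 8.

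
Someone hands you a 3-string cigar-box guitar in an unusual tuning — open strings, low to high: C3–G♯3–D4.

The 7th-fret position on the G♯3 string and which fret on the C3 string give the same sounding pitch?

15

Fret 7 on G♯3 is MIDI 56 + 7 = 63 (D♯4). On the C3 string (open MIDI 48), that pitch is 63 − 48 = fret 15.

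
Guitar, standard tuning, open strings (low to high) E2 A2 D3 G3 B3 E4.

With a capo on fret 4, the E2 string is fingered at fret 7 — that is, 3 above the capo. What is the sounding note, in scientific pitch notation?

B2

The capo raises the open E2 by 4 semitones to G#2; fretting 3 more gives E2 + 4 + 3 = E2 + 7 semitones = B2.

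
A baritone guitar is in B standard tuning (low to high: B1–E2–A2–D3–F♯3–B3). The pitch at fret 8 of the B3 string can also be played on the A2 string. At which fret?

22

B3 at fret 8 is B3 + 8 semitones = G4.
The open A2 string is 14 semitones below the open B3, so the same pitch on the A2 string lies at fret 8 + 14 = 22.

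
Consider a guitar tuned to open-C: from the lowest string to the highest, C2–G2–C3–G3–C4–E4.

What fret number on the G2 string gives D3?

7

D3 is 7 semitones above the open G2 (G–G#–A–A#–B–C–C#–D), so it sits at fret 7.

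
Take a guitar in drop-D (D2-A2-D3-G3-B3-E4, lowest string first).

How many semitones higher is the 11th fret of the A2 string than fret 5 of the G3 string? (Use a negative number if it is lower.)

-4 semitones

A2 at fret 11 → G#3 (MIDI 56); G3 at fret 5 → C4 (MIDI 60).
56 − 60 = -4, so the two pitches are 4 semitones apart.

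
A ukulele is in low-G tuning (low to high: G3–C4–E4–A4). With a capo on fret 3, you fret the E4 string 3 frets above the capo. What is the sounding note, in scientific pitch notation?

A#4

The capo raises the open E4 by 3 semitones to G4; fretting 3 more gives E4 + 3 + 3 = E4 + 6 semitones = A#4.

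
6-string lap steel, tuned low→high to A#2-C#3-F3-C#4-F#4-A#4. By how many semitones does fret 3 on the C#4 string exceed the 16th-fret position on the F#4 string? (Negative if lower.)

-18 semitones

C#4 at fret 3 → E4 (MIDI 64); F#4 at fret 16 → A#5 (MIDI 82).
64 − 82 = -18, so the two pitches are 18 semitones apart.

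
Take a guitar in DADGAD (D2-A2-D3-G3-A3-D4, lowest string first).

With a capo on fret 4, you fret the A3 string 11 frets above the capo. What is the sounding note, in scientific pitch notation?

C5

The capo raises the open A3 by 4 semitones to C♯4; fretting 11 more gives A3 + 4 + 11 = A3 + 15 semitones = C5.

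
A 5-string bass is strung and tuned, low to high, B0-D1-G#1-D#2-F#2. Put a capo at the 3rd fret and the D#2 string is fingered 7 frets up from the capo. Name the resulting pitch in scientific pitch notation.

C#3

The capo raises the open D#2 by 3 semitones to F#2; fretting 7 more gives D#2 + 3 + 7 = D#2 + 10 semitones = C#3.
(Also written Db.)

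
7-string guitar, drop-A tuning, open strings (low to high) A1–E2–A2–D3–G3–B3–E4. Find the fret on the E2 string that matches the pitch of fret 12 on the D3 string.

22

Fret 12 on D3 is MIDI 50 + 12 = 62 (D4). On the E2 string (open MIDI 40), that pitch is 62 − 40 = fret 22.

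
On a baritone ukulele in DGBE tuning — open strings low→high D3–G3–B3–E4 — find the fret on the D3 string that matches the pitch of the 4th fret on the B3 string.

B3 at fret 4 is B3 + 4 semitones = D♯4.
The open D3 string is 9 semitones below the open B3, so the same pitch on the D3 string lies at fret 4 + 9 = 13.

13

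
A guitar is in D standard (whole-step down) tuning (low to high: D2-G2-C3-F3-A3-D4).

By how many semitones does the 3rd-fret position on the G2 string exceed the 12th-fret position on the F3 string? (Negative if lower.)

G2 at fret 3 → A#2 (MIDI 46); F3 at fret 12 → F4 (MIDI 65).
46 − 65 = -19, so the two pitches are 19 semitones apart.

-19 semitones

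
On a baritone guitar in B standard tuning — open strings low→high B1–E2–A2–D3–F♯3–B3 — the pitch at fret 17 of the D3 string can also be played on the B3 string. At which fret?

Fret 17 on D3 is MIDI 50 + 17 = 67 (G4). On the B3 string (open MIDI 59), that pitch is 67 − 59 = fret 8.

8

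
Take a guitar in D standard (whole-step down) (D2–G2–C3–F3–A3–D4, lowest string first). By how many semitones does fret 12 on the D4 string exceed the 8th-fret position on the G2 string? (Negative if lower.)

23 semitones

D4 at fret 12 → D5 (MIDI 74); G2 at fret 8 → D♯3 (MIDI 51).
74 − 51 = 23, so the two pitches are 23 semitones apart.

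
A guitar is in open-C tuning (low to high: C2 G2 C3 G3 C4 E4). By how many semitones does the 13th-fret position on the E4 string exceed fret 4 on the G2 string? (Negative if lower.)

30 semitones

E4 at fret 13 → F5 (MIDI 77); G2 at fret 4 → B2 (MIDI 47).
77 − 47 = 30, so the two pitches are 30 semitones apart.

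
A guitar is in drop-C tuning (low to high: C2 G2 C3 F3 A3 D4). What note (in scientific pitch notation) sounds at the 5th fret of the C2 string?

C2 is MIDI 36. Adding 5 gives 41, which is F2.

F2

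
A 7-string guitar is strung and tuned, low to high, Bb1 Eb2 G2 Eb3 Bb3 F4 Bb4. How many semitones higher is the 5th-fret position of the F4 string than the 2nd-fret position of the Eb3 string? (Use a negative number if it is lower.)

F4 at fret 5 → Bb4 (MIDI 70); Eb3 at fret 2 → F3 (MIDI 53).
70 − 53 = 17, so the two pitches are 17 semitones apart.

17 semitones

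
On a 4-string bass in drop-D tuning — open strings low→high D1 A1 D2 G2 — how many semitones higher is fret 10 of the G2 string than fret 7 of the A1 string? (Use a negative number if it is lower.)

13 semitones

G2 at fret 10 → F3 (MIDI 53); A1 at fret 7 → E2 (MIDI 40).
53 − 40 = 13, so the two pitches are 13 semitones apart.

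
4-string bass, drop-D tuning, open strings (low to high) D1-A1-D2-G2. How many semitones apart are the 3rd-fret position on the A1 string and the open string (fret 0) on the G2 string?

7 semitones

A1 at fret 3 → C2 (MIDI 36); G2 at fret 0 → G2 (MIDI 43).
36 − 43 = -7, so the two pitches are 7 semitones apart, with G2 the higher.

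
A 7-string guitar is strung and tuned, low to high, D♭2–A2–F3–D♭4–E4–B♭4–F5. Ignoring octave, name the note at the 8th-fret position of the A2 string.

The open A2 string plus 8 semitones: A–Bb–B–C–Db–D–Eb–E–F.

F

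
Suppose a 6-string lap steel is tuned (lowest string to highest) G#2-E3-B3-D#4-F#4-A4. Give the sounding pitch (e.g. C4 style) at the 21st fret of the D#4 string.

The open D#4 string plus 21 semitones: D#–E–F–F#–…–A#–B–C.
The walk passes from B into C 2 times, so the octave number goes from 4 to 6.

C6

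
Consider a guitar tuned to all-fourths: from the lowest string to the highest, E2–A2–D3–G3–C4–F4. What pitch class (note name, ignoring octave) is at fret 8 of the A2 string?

The open A2 string plus 8 semitones: A–A#–B–C–C#–D–D#–E–F.

F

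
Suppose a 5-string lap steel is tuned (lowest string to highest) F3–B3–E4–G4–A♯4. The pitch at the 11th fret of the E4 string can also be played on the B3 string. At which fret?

16

E4 at fret 11 is E4 + 11 semitones = D♯5.
The open B3 string is 5 semitones below the open E4, so the same pitch on the B3 string lies at fret 11 + 5 = 16.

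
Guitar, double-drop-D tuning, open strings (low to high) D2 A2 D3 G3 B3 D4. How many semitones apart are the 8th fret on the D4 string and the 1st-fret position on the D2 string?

31 semitones

D4 at fret 8 → A♯4 (MIDI 70); D2 at fret 1 → D♯2 (MIDI 39).
70 − 39 = 31, so the two pitches are 31 semitones apart, with A♯4 the higher.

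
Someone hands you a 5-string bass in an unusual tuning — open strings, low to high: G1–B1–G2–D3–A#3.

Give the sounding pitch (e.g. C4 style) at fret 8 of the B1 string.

The open B1 string plus 8 semitones: B–C–C#–D–D#–E–F–F#–G.
The walk passes from B into C once, so the octave number goes from 1 to 2.

G2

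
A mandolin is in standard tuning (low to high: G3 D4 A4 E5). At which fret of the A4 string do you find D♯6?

18

D♯6 is 18 semitones above the open A4 (A–A#–B–C–…–C#–D–D#), so it sits at fret 18.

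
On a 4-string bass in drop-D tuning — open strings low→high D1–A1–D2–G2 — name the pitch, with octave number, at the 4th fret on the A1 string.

C♯2

The open A1 string plus 4 semitones: A–A#–B–C–C#.
The walk passes from B into C once, so the octave number goes from 1 to 2.
(Equivalently spelled D♭2.)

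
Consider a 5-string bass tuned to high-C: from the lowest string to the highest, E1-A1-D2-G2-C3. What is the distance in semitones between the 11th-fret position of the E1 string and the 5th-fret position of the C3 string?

14 semitones

E1 at fret 11 → D#2 (MIDI 39); C3 at fret 5 → F3 (MIDI 53).
39 − 53 = -14, so the two pitches are 14 semitones apart, with F3 the higher.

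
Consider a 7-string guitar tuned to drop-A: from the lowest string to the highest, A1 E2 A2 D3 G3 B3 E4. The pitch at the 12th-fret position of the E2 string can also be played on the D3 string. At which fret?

2

E2 at fret 12 is E2 + 12 semitones = E3.
The open D3 string is 10 semitones above the open E2, so the same pitch on the D3 string lies at fret 12 − 10 = 2.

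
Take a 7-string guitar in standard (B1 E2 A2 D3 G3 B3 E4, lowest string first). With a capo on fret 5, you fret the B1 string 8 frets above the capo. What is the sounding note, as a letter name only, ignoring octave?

The capo raises the open B1 by 5 semitones to E2; fretting 8 more gives B1 + 5 + 8 = B1 + 13 semitones, landing on C.

C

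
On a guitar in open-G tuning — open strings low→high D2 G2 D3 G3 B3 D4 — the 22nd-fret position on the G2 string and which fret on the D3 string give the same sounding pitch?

15

Fret 22 on G2 is MIDI 43 + 22 = 65 (F4). On the D3 string (open MIDI 50), that pitch is 65 − 50 = fret 15.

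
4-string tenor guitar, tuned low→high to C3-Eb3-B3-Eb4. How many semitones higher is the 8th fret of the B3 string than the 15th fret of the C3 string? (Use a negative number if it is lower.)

4 semitones

B3 at fret 8 → G4 (MIDI 67); C3 at fret 15 → Eb4 (MIDI 63).
67 − 63 = 4, so the two pitches are 4 semitones apart.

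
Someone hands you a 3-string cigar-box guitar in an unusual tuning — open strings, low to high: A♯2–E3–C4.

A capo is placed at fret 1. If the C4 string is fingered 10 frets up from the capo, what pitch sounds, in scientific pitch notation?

B4

The capo raises the open C4 by 1 semitone to C♯4; fretting 10 more gives C4 + 1 + 10 = C4 + 11 semitones = B4.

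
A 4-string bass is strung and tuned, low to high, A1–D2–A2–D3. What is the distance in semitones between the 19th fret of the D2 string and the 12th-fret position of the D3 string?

5 semitones

D2 at fret 19 → A3 (MIDI 57); D3 at fret 12 → D4 (MIDI 62).
57 − 62 = -5, so the two pitches are 5 semitones apart, with D4 the higher.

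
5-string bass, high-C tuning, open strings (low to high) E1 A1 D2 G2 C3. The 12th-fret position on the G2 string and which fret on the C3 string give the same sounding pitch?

7

G2 at fret 12 is G2 + 12 semitones = G3.
The open C3 string is 5 semitones above the open G2, so the same pitch on the C3 string lies at fret 12 − 5 = 7.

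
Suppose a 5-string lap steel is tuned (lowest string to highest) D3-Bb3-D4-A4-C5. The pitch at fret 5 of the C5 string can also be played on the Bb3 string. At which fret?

19

C5 at fret 5 is C5 + 5 semitones = F5.
The open Bb3 string is 14 semitones below the open C5, so the same pitch on the Bb3 string lies at fret 5 + 14 = 19.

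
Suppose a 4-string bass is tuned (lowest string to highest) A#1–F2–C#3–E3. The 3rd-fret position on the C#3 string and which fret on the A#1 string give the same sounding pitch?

C#3 at fret 3 is C#3 + 3 semitones = E3.
The open A#1 string is 15 semitones below the open C#3, so the same pitch on the A#1 string lies at fret 3 + 15 = 18.

18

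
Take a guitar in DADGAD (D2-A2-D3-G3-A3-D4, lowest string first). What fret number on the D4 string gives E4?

2

E4 is 2 semitones above the open D4 (D–D#–E), so it sits at fret 2.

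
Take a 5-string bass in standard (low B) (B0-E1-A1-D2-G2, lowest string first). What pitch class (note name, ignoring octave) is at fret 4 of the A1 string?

C#

The open A1 string plus 4 semitones: A–A#–B–C–C#.
(Equivalently spelled Db.)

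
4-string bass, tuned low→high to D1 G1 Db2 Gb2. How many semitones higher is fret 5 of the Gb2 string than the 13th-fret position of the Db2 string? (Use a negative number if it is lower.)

-3 semitones

Gb2 at fret 5 → B2 (MIDI 47); Db2 at fret 13 → D3 (MIDI 50).
47 − 50 = -3, so the two pitches are 3 semitones apart.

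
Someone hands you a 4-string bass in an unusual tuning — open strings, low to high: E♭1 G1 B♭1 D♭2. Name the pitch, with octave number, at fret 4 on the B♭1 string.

D2

The open B♭1 string plus 4 semitones: Bb–B–C–Db–D.
The walk passes from B into C once, so the octave number goes from 1 to 2.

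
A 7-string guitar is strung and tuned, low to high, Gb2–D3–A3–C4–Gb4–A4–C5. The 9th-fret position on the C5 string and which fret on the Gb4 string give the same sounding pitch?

Fret 9 on C5 is MIDI 72 + 9 = 81 (A5). On the Gb4 string (open MIDI 66), that pitch is 81 − 66 = fret 15.

15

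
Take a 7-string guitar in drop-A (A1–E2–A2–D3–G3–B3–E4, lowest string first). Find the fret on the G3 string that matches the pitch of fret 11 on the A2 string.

1

Fret 11 on A2 is MIDI 45 + 11 = 56 (G♯3). On the G3 string (open MIDI 55), that pitch is 56 − 55 = fret 1.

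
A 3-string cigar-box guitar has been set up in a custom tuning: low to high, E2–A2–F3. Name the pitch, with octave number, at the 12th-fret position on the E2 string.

E3

The open E2 string plus 12 semitones: E–F–Gb–G–…–D–Eb–E.
The walk passes from B into C once, so the octave number goes from 2 to 3.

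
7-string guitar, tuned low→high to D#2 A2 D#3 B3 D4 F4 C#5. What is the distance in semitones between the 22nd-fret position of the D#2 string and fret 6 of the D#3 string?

D#2 at fret 22 → C#4 (MIDI 61); D#3 at fret 6 → A3 (MIDI 57).
61 − 57 = 4, so the two pitches are 4 semitones apart, with C#4 the higher.

4 semitones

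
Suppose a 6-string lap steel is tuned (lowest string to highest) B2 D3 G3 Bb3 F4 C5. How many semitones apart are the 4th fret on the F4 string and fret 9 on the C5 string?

F4 at fret 4 → A4 (MIDI 69); C5 at fret 9 → A5 (MIDI 81).
69 − 81 = -12, so the two pitches are 12 semitones apart, with A5 the higher.

12 semitones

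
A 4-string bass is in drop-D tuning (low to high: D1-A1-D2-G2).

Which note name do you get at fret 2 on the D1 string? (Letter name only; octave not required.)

D1 is MIDI 26. Adding 2 gives 28; 28 mod 12 = 4, i.e. E.

E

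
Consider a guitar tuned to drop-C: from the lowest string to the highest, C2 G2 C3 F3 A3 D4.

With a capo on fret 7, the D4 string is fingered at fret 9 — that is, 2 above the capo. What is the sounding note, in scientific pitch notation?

B4

The capo raises the open D4 by 7 semitones to A4; fretting 2 more gives D4 + 7 + 2 = D4 + 9 semitones = B4.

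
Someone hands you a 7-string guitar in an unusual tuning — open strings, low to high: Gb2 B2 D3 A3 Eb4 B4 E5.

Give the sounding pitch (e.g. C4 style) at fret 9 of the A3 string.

Gb4

Each fret is one semitone, so A3 + 9 = Gb4.
(Equivalently spelled F#4.)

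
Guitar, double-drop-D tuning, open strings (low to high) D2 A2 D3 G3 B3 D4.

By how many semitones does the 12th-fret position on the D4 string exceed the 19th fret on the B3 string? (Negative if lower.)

D4 at fret 12 → D5 (MIDI 74); B3 at fret 19 → F#5 (MIDI 78).
74 − 78 = -4, so the two pitches are 4 semitones apart.

-4 semitones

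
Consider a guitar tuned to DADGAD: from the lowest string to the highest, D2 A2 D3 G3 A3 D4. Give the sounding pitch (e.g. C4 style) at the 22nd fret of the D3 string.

C5

Each fret is one semitone, so D3 + 22 = C5.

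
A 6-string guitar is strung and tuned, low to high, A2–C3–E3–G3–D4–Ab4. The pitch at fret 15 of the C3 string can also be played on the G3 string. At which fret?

8

C3 at fret 15 is C3 + 15 semitones = Eb4.
The open G3 string is 7 semitones above the open C3, so the same pitch on the G3 string lies at fret 15 − 7 = 8.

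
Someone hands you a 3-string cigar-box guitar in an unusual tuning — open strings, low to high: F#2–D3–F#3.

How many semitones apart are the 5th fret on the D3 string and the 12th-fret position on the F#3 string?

D3 at fret 5 → G3 (MIDI 55); F#3 at fret 12 → F#4 (MIDI 66).
55 − 66 = -11, so the two pitches are 11 semitones apart, with F#4 the higher.

11 semitones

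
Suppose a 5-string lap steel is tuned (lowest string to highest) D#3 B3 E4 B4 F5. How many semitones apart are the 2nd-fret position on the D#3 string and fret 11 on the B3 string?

17 semitones

D#3 at fret 2 → F3 (MIDI 53); B3 at fret 11 → A#4 (MIDI 70).
53 − 70 = -17, so the two pitches are 17 semitones apart, with A#4 the higher.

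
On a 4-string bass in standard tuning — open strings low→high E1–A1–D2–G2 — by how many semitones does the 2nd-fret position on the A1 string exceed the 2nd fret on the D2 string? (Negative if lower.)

-5 semitones

A1 at fret 2 → B1 (MIDI 35); D2 at fret 2 → E2 (MIDI 40).
35 − 40 = -5, so the two pitches are 5 semitones apart.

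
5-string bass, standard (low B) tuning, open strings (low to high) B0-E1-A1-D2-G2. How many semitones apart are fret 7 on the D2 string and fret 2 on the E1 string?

D2 at fret 7 → A2 (MIDI 45); E1 at fret 2 → F#1 (MIDI 30).
45 − 30 = 15, so the two pitches are 15 semitones apart, with A2 the higher.

15 semitones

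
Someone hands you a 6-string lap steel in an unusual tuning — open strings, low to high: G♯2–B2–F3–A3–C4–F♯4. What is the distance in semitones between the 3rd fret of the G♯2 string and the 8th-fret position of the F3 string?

14 semitones

G♯2 at fret 3 → B2 (MIDI 47); F3 at fret 8 → C♯4 (MIDI 61).
47 − 61 = -14, so the two pitches are 14 semitones apart, with C♯4 the higher.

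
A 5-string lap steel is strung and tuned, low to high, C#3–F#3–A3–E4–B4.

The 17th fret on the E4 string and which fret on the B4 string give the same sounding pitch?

E4 at fret 17 is E4 + 17 semitones = A5.
The open B4 string is 7 semitones above the open E4, so the same pitch on the B4 string lies at fret 17 − 7 = 10.

10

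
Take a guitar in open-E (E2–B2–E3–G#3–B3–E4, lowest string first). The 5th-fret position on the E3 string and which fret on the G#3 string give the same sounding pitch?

E3 at fret 5 is E3 + 5 semitones = A3.
The open G#3 string is 4 semitones above the open E3, so the same pitch on the G#3 string lies at fret 5 − 4 = 1.

1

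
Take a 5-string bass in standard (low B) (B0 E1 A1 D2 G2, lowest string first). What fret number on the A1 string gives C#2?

4

C#2 is 4 semitones above the open A1 (A–A#–B–C–C#), so it sits at fret 4.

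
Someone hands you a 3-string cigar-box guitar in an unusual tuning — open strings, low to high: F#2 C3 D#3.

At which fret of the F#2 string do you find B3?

B3 is 17 semitones above the open F#2 (F#–G–G#–A–…–A–A#–B), so it sits at fret 17.

17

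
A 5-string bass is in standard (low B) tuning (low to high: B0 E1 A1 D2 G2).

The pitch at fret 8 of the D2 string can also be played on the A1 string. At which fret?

13

D2 at fret 8 is D2 + 8 semitones = A#2.
The open A1 string is 5 semitones below the open D2, so the same pitch on the A1 string lies at fret 8 + 5 = 13.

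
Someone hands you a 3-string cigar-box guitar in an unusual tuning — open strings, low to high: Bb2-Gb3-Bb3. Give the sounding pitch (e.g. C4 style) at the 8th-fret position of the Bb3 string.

Each fret is one semitone, so Bb3 + 8 = Gb4.

Gb4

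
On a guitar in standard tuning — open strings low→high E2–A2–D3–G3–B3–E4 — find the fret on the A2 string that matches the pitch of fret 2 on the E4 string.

21

Fret 2 on E4 is MIDI 64 + 2 = 66 (F#4). On the A2 string (open MIDI 45), that pitch is 66 − 45 = fret 21.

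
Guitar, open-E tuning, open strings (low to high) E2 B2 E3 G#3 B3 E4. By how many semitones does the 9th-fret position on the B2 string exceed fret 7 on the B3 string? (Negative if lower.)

B2 at fret 9 → G#3 (MIDI 56); B3 at fret 7 → F#4 (MIDI 66).
56 − 66 = -10, so the two pitches are 10 semitones apart.

-10 semitones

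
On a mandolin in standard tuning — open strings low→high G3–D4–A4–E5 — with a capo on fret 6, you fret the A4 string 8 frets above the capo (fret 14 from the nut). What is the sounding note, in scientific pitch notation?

The capo raises the open A4 by 6 semitones to D#5; fretting 8 more gives A4 + 6 + 8 = A4 + 14 semitones = B5.

B5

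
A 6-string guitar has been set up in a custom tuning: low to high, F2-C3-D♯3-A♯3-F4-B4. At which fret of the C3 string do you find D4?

14

D4 is 14 semitones above the open C3 (C–C#–D–D#–…–C–C#–D), so it sits at fret 14.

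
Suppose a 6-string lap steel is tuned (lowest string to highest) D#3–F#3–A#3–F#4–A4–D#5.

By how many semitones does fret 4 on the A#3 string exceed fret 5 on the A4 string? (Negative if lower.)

A#3 at fret 4 → D4 (MIDI 62); A4 at fret 5 → D5 (MIDI 74).
62 − 74 = -12, so the two pitches are 12 semitones apart.

-12 semitones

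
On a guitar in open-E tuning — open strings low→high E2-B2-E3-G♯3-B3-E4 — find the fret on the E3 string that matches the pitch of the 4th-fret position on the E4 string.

16

Fret 4 on E4 is MIDI 64 + 4 = 68 (G♯4). On the E3 string (open MIDI 52), that pitch is 68 − 52 = fret 16.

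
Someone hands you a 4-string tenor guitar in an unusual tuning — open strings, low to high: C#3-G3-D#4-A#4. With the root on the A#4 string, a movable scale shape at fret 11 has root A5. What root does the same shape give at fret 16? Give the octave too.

Moving from fret 11 to fret 16 shifts the root by 5 semitones.
A5 up 5 semitones is D6.

D6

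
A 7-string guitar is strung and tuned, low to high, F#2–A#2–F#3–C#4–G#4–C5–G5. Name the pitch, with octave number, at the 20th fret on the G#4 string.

Each fret is one semitone, so G#4 + 20 = E6.

E6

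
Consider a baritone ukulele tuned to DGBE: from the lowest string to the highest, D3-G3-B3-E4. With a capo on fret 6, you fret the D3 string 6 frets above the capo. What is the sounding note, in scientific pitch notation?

D4

The capo raises the open D3 by 6 semitones to G#3; fretting 6 more gives D3 + 6 + 6 = D3 + 12 semitones = D4.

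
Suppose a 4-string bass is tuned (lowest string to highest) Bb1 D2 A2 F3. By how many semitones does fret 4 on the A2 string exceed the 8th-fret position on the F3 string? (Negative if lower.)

-12 semitones

A2 at fret 4 → Db3 (MIDI 49); F3 at fret 8 → Db4 (MIDI 61).
49 − 61 = -12, so the two pitches are 12 semitones apart.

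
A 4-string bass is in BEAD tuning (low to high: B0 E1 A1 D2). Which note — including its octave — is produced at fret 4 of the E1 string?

G#1

Each fret is one semitone, so E1 + 4 = G#1.
(Equivalently spelled Ab1.)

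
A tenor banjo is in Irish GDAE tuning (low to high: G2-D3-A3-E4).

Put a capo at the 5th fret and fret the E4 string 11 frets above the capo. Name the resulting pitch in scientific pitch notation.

The capo raises the open E4 by 5 semitones to A4; fretting 11 more gives E4 + 5 + 11 = E4 + 16 semitones = G♯5.
(Also written A♭.)

G♯5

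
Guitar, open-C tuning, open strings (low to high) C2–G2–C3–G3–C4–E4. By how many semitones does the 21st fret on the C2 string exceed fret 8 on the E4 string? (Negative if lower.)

C2 at fret 21 → A3 (MIDI 57); E4 at fret 8 → C5 (MIDI 72).
57 − 72 = -15, so the two pitches are 15 semitones apart.

-15 semitones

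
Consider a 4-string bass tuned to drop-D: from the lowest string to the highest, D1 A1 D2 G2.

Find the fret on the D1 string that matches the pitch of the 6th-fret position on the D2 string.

Fret 6 on D2 is MIDI 38 + 6 = 44 (G#2). On the D1 string (open MIDI 26), that pitch is 44 − 26 = fret 18.

18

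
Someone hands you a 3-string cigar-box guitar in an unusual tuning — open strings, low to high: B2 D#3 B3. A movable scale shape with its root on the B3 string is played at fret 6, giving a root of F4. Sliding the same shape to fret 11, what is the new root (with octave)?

Moving from fret 6 to fret 11 shifts the root by 5 semitones.
F4 up 5 semitones is A#4.

A#4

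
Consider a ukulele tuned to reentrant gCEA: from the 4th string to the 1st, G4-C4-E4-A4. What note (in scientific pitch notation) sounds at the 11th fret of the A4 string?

G#5

A4 is MIDI 69. Adding 11 gives 80, which is G#5.
(Equivalently spelled Ab5.)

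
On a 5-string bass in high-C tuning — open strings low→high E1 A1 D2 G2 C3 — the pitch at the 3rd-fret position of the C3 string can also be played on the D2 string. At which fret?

Fret 3 on C3 is MIDI 48 + 3 = 51 (D#3). On the D2 string (open MIDI 38), that pitch is 51 − 38 = fret 13.

13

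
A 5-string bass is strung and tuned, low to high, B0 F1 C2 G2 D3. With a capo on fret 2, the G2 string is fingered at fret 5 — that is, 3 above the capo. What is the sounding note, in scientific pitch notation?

The capo raises the open G2 by 2 semitones to A2; fretting 3 more gives G2 + 2 + 3 = G2 + 5 semitones = C3.

C3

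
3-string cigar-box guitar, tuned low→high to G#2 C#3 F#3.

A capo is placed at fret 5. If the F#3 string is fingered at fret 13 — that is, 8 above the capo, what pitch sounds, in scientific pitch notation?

G4

The capo raises the open F#3 by 5 semitones to B3; fretting 8 more gives F#3 + 5 + 8 = F#3 + 13 semitones = G4.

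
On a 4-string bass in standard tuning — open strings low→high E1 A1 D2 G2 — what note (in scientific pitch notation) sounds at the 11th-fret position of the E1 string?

Each fret is one semitone, so E1 + 11 = D♯2.

D♯2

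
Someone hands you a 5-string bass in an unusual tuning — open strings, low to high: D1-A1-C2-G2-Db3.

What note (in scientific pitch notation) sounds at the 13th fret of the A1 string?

Bb2

The open A1 string plus 13 semitones: A–Bb–B–C–…–Ab–A–Bb.
The walk passes from B into C once, so the octave number goes from 1 to 2.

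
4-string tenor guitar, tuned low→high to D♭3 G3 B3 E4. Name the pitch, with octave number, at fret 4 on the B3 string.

E♭4

B3 is MIDI 59. Adding 4 gives 63, which is E♭4.
(Equivalently spelled D♯4.)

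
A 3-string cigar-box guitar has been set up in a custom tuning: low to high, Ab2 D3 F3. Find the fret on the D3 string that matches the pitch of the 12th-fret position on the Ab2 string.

Fret 12 on Ab2 is MIDI 44 + 12 = 56 (Ab3). On the D3 string (open MIDI 50), that pitch is 56 − 50 = fret 6.

6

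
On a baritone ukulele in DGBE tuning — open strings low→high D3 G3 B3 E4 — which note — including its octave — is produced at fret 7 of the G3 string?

D4

Each fret is one semitone, so G3 + 7 = D4.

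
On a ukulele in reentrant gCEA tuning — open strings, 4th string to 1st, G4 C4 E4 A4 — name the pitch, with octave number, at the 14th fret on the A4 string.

Each fret is one semitone, so A4 + 14 = B5.

B5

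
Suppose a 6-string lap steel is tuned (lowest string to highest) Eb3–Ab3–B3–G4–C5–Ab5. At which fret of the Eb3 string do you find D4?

D4 is 11 semitones above the open Eb3 (Eb–E–F–Gb–…–C–Db–D), so it sits at fret 11.

11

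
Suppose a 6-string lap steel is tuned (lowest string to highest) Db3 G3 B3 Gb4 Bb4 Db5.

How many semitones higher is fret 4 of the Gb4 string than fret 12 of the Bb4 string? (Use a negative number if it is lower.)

-12 semitones

Gb4 at fret 4 → Bb4 (MIDI 70); Bb4 at fret 12 → Bb5 (MIDI 82).
70 − 82 = -12, so the two pitches are 12 semitones apart.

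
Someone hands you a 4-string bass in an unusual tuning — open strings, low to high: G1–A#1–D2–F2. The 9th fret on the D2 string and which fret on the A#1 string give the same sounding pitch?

D2 at fret 9 is D2 + 9 semitones = B2.
The open A#1 string is 4 semitones below the open D2, so the same pitch on the A#1 string lies at fret 9 + 4 = 13.

13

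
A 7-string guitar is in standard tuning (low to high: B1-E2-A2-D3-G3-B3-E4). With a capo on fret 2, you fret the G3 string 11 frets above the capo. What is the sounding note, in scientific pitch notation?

The capo raises the open G3 by 2 semitones to A3; fretting 11 more gives G3 + 2 + 11 = G3 + 13 semitones = G#4.
(Also written Ab.)

G#4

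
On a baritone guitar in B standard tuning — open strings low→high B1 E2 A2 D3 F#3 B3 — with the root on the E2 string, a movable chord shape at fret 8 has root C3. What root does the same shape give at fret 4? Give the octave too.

Moving from fret 8 to fret 4 shifts the root by -4 semitones.
C3 down 4 semitones is G#2.

G#2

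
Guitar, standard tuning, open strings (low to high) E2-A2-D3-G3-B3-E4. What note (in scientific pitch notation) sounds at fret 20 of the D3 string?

The open D3 string plus 20 semitones: D–D#–E–F–…–G#–A–A#.
The walk passes from B into C once, so the octave number goes from 3 to 4.
(Equivalently spelled B♭4.)

A♯4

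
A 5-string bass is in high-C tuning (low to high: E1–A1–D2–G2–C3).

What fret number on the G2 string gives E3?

9

E3 is 9 semitones above the open G2 (G–G#–A–A#–B–C–C#–D–D#–E), so it sits at fret 9.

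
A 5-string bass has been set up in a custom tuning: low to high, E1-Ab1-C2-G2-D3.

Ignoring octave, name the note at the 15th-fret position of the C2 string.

Eb

Each fret is one semitone, so C2 + 15 = Eb.
(Equivalently spelled D#.)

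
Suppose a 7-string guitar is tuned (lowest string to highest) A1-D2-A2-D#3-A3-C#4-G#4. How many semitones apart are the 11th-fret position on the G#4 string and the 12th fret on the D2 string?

G#4 at fret 11 → G5 (MIDI 79); D2 at fret 12 → D3 (MIDI 50).
79 − 50 = 29, so the two pitches are 29 semitones apart, with G5 the higher.

29 semitones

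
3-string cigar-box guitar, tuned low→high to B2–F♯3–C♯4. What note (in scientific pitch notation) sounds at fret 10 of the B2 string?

B2 is MIDI 47. Adding 10 gives 57, which is A3.

A3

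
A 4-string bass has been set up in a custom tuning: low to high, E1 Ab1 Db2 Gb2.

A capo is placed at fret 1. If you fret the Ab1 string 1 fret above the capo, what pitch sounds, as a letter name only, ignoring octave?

The capo raises the open Ab1 by 1 semitone to A1; fretting 1 more gives Ab1 + 1 + 1 = Ab1 + 2 semitones, landing on Bb.
(Also written A#.)

Bb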